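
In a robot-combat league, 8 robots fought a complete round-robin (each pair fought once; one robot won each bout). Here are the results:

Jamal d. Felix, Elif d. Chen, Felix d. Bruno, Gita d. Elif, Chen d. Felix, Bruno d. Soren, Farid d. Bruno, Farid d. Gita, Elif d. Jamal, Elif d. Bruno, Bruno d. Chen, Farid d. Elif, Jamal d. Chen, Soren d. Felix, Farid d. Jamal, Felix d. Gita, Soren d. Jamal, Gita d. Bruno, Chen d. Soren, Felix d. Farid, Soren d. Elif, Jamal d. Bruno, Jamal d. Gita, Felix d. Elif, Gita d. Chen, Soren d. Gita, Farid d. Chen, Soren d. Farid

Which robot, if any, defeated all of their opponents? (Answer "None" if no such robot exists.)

None

Highest win total is Soren with 5 (out of 7 possible).
Soren lost to Bruno, Chen, so no robot went undefeated.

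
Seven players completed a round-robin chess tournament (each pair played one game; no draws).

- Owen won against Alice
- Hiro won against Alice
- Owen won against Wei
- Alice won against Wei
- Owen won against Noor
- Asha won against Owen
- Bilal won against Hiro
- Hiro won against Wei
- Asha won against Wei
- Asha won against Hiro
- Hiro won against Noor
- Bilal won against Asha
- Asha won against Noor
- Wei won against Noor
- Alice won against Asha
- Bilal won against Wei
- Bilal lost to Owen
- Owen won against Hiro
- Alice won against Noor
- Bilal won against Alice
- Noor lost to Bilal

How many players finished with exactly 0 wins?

Win totals: Owen 5, Wei 1, Noor 0, Asha 4, Alice 3, Bilal 5, Hiro 3.
Exactly 0: Noor — 1 player.

1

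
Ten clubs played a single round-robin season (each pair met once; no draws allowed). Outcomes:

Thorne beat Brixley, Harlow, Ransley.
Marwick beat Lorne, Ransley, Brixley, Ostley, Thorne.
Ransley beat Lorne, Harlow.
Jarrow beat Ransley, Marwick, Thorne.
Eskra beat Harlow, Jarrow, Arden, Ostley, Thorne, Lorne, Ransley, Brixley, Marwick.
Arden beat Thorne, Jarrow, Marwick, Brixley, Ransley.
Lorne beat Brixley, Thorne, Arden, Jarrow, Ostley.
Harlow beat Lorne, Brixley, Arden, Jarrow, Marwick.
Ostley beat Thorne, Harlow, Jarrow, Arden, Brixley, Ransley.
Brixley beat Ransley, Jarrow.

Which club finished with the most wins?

Win totals: Thorne 3, Lorne 5, Brixley 2, Harlow 5, Eskra 9, Jarrow 3, Marwick 5, Arden 5, Ostley 6, Ransley 2.
Eskra leads with 9 wins (next highest: 6).

Eskra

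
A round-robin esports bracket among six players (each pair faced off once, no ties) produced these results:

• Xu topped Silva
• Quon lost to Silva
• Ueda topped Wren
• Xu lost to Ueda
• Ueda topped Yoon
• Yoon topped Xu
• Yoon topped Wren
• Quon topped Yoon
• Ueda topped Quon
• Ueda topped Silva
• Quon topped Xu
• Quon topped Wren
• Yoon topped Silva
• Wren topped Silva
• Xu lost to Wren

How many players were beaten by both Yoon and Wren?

Yoon beat: Wren, Xu, Silva.
Wren beat: Xu, Silva.
Both beat: Xu, Silva — 2.

2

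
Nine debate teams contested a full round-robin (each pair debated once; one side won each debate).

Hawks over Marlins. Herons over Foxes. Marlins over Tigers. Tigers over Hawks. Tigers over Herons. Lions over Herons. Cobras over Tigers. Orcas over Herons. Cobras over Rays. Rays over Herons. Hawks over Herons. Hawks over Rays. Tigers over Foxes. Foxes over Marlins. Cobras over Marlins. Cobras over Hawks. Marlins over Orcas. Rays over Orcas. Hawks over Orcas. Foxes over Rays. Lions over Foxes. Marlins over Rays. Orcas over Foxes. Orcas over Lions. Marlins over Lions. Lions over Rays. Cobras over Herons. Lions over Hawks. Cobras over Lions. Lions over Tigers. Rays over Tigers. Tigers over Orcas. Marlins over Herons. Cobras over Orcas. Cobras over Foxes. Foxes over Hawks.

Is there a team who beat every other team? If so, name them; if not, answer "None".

Cobras has 8 wins out of 8 opponents — a perfect record.

Cobras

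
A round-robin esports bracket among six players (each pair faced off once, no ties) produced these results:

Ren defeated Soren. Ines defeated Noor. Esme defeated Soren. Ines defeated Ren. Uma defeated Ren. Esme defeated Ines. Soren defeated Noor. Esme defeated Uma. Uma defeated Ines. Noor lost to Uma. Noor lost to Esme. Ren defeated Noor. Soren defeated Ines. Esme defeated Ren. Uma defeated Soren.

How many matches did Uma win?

Uma's results: beat Noor, Ren, Soren, Ines; lost to Esme.
That is 4 wins.

4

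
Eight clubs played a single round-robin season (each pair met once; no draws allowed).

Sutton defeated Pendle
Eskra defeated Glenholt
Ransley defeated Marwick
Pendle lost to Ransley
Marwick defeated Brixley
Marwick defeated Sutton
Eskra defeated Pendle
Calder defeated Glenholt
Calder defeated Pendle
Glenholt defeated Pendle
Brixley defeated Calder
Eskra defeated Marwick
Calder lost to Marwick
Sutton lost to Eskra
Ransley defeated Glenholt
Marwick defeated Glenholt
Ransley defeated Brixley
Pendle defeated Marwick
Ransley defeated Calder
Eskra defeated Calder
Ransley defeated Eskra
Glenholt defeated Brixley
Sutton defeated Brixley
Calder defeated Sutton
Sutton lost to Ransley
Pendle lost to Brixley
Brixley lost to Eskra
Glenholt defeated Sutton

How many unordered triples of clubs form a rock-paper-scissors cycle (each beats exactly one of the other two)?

6

Win totals: Marwick 4, Glenholt 3, Ransley 7, Calder 3, Sutton 2, Eskra 6, Pendle 1, Brixley 2.
A club with w wins dominates both others in C(w,2) triples; summing gives 6 + 3 + 21 + 3 + 1 + 15 + 0 + 1 = 50 transitive triples.
Total triples C(8,3) = 56, so cyclic triples = 56 − 50 = 6.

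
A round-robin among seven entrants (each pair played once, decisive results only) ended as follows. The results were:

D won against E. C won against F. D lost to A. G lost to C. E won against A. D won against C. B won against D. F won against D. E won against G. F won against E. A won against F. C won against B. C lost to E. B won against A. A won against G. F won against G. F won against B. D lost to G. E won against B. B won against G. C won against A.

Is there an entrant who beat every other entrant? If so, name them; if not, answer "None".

Highest win total is F with 4 (out of 6 possible).
F lost to A, C, so no entrant went undefeated.

None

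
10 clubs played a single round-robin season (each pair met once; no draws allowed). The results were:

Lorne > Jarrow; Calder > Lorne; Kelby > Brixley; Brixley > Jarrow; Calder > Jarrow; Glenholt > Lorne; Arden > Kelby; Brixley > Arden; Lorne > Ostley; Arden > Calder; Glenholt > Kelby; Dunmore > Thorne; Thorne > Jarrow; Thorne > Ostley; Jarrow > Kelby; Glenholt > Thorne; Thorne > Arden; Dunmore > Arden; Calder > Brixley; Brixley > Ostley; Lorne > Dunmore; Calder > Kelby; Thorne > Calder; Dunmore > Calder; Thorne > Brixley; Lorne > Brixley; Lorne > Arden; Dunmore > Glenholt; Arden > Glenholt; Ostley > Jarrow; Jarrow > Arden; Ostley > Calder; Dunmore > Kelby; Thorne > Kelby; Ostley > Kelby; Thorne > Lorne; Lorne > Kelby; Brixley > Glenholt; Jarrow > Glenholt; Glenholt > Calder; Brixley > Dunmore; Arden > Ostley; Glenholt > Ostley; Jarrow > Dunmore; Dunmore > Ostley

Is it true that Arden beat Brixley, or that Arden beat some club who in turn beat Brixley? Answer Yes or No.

Arden did not beat Brixley directly.
Arden beat Calder, Kelby, Glenholt, Ostley. Of those, Calder beat Brixley.

Yes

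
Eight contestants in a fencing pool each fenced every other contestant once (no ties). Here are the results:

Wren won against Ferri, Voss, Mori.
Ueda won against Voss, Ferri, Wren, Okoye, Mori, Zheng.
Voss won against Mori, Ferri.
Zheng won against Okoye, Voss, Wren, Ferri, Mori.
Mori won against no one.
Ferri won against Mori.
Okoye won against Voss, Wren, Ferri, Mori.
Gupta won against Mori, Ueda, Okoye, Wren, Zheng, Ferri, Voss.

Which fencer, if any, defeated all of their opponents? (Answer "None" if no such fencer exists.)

Gupta has 7 wins out of 7 opponents — a perfect record.

Gupta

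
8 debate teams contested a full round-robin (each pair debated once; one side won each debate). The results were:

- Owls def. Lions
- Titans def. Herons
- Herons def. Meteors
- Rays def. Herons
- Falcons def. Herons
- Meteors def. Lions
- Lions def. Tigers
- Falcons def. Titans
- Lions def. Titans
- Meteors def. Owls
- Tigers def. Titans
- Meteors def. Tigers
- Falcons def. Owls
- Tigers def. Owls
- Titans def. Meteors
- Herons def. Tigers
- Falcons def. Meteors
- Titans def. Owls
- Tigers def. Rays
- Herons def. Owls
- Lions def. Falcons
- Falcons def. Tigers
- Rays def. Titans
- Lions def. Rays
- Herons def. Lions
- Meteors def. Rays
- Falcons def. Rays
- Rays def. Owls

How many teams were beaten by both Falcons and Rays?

3

Falcons beat: Meteors, Herons, Tigers, Titans, Rays, Owls.
Rays beat: Herons, Titans, Owls.
Both beat: Herons, Titans, Owls — 3.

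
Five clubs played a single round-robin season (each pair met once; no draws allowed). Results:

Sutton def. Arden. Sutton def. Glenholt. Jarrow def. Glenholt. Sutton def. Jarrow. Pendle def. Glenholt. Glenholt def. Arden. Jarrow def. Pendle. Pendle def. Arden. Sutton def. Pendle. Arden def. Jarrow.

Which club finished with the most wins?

Win totals: Pendle 2, Arden 1, Glenholt 1, Jarrow 2, Sutton 4.
Sutton leads with 4 wins (next highest: 2).

Sutton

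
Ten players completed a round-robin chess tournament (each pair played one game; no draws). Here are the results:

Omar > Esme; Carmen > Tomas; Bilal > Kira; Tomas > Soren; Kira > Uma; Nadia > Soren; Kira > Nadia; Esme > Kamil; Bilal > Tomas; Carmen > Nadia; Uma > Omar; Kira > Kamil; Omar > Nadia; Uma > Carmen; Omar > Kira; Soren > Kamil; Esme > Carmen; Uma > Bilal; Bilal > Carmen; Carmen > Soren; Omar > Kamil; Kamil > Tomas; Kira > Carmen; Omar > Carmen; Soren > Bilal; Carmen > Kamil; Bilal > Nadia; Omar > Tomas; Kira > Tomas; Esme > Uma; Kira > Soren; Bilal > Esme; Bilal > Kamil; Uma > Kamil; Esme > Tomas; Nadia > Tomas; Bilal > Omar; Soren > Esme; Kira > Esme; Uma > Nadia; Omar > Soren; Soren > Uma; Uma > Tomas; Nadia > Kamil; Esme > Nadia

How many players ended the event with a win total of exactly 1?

Win totals: Soren 4, Carmen 4, Tomas 1, Nadia 3, Omar 7, Uma 6, Bilal 7, Kira 7, Kamil 1, Esme 5.
Exactly 1: Tomas, Kamil — 2 players.

2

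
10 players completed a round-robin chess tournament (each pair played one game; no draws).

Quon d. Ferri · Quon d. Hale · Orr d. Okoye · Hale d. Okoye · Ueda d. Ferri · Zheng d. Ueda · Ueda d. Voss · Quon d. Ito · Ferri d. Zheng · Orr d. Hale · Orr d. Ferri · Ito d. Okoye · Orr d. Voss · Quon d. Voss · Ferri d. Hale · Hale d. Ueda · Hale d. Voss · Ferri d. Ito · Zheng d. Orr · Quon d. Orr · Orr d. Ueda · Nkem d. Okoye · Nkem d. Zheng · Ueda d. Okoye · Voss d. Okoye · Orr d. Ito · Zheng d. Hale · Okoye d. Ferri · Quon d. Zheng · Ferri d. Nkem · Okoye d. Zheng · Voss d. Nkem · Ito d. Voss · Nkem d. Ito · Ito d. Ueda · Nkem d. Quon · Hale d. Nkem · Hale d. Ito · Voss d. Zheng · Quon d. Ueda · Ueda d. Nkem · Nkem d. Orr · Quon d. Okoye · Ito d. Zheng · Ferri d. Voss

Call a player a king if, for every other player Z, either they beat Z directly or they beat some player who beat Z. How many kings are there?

6

Zheng cannot reach Quon in two steps.
Nkem reaches everyone (king).
Voss reaches everyone (king).
Okoye cannot reach Quon in two steps.
Orr cannot reach Quon in two steps.
Ito cannot reach Quon in two steps.
Ueda reaches everyone (king).
Ferri reaches everyone (king).
Hale reaches everyone (king).
Quon reaches everyone (king).
Kings: Nkem, Voss, Ueda, Ferri, Hale, Quon — 6.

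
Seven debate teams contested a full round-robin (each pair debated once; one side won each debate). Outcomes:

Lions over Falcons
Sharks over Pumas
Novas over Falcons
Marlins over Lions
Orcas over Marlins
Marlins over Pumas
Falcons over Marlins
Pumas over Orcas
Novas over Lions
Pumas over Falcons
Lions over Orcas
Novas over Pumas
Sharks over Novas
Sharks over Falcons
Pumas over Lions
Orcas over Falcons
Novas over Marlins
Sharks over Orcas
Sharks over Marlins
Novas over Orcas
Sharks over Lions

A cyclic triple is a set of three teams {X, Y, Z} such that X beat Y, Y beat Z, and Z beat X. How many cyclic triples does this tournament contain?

4

Win totals: Orcas 2, Falcons 1, Novas 5, Lions 2, Marlins 2, Sharks 6, Pumas 3.
A team with w wins dominates both others in C(w,2) triples; summing gives 1 + 0 + 10 + 1 + 1 + 15 + 3 = 31 transitive triples.
Total triples C(7,3) = 35, so cyclic triples = 35 − 31 = 4.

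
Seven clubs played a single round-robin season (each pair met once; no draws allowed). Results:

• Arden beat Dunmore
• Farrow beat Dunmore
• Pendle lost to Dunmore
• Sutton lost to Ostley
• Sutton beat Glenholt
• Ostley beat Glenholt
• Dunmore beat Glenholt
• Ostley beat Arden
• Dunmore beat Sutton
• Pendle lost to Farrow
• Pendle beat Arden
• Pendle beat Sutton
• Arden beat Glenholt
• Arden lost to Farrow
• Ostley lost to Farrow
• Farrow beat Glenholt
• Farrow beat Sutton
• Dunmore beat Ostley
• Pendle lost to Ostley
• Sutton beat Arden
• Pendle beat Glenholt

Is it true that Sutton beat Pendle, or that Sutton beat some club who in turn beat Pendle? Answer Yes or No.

No

Sutton did not beat Pendle directly.
Sutton beat Glenholt, Arden, but each of them lost to Pendle. No two-step path.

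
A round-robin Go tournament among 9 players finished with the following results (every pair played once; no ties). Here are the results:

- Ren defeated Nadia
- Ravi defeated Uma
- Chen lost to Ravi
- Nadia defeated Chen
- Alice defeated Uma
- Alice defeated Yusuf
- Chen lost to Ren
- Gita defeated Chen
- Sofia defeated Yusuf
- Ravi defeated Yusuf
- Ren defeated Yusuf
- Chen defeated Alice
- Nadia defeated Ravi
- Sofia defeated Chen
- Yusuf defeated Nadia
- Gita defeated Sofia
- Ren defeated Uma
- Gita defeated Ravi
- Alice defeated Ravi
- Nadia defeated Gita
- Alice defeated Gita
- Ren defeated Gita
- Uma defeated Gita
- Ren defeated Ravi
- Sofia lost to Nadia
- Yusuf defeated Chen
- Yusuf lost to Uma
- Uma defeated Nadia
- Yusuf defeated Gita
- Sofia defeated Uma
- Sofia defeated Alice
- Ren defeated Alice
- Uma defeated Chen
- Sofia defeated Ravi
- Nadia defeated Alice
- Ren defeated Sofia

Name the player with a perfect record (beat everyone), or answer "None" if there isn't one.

Ren has 8 wins out of 8 opponents — a perfect record.

Ren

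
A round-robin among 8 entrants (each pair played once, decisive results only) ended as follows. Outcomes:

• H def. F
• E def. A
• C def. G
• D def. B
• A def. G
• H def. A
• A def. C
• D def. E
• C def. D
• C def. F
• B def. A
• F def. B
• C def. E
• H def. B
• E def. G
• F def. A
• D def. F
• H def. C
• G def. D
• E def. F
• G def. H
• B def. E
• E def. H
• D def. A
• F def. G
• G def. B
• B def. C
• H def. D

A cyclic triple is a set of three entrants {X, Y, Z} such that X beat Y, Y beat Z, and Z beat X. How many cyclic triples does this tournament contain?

18

Win totals: A 2, B 3, C 4, D 4, E 4, F 3, G 3, H 5.
An entrant with w wins dominates both others in C(w,2) triples; summing gives 1 + 3 + 6 + 6 + 6 + 3 + 3 + 10 = 38 transitive triples.
Total triples C(8,3) = 56, so cyclic triples = 56 − 38 = 18.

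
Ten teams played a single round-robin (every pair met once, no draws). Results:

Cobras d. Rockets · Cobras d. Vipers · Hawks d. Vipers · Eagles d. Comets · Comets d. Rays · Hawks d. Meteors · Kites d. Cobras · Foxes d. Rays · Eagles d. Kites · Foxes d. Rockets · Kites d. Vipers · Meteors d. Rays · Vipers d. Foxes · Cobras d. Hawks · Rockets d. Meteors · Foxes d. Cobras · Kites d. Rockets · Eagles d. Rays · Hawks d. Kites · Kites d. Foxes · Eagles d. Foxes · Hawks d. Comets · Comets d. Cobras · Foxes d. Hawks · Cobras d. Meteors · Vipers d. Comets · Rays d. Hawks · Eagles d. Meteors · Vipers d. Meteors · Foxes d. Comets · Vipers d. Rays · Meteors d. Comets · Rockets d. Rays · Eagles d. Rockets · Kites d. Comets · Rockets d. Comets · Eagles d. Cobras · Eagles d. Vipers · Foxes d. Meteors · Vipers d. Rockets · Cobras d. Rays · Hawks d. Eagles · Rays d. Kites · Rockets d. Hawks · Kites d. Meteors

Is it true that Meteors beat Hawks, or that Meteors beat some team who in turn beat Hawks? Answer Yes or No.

Yes

Meteors did not beat Hawks directly.
Meteors beat Comets, Rays. Of those, Rays beat Hawks.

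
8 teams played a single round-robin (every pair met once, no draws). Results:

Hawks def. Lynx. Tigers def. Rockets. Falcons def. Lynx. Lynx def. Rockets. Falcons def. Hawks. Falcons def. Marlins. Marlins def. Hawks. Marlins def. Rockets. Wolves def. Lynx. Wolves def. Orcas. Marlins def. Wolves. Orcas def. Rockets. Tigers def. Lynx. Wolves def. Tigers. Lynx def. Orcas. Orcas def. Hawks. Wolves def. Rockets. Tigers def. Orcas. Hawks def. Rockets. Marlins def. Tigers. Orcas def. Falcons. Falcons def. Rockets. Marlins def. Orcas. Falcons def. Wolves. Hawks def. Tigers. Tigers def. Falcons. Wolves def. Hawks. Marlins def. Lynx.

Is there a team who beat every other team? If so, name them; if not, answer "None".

Highest win total is Marlins with 6 (out of 7 possible).
Marlins lost to Falcons, so no team went undefeated.

None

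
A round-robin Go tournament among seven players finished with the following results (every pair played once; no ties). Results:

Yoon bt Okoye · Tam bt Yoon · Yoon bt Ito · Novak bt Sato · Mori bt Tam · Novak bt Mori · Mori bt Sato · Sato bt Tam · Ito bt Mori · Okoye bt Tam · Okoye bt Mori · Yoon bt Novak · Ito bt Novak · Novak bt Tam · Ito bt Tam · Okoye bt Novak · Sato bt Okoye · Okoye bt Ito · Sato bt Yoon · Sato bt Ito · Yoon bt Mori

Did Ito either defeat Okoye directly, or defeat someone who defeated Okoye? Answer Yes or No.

No

Ito did not beat Okoye directly.
Ito beat Novak, Mori, Tam, but each of them lost to Okoye. No two-step path.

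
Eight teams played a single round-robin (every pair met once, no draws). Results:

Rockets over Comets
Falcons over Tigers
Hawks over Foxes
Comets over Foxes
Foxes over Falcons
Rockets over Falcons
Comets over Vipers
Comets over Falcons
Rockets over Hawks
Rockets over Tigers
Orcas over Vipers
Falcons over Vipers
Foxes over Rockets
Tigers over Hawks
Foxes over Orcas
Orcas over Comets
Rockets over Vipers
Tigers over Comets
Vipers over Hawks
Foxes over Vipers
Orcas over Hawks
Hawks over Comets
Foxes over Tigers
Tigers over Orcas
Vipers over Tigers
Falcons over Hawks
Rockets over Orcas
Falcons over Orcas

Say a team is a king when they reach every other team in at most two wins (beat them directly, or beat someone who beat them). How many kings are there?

Falcons cannot reach Rockets in two steps.
Vipers cannot reach Falcons, Rockets in two steps.
Hawks reaches everyone (king).
Foxes reaches everyone (king).
Comets reaches everyone (king).
Orcas cannot reach Rockets in two steps.
Rockets reaches everyone (king).
Tigers cannot reach Rockets in two steps.
Kings: Hawks, Foxes, Comets, Rockets — 4.

4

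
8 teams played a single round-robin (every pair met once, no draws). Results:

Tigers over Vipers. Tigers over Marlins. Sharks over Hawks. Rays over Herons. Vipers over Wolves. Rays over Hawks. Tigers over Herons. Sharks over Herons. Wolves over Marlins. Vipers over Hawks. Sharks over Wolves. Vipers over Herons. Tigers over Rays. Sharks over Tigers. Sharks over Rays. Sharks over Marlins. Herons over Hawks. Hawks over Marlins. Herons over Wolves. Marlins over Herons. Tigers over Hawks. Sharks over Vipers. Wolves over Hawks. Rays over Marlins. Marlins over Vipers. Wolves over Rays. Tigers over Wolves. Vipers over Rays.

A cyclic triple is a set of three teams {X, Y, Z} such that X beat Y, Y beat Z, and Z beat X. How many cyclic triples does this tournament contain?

6

Win totals: Hawks 1, Wolves 3, Rays 3, Marlins 2, Sharks 7, Herons 2, Tigers 6, Vipers 4.
A team with w wins dominates both others in C(w,2) triples; summing gives 0 + 3 + 3 + 1 + 21 + 1 + 15 + 6 = 50 transitive triples.
Total triples C(8,3) = 56, so cyclic triples = 56 − 50 = 6.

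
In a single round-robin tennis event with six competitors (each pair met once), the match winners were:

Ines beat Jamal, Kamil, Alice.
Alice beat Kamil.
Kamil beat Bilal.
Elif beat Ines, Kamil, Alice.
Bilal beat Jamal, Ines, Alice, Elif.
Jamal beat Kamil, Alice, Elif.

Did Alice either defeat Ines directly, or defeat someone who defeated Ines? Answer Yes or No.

No

Alice did not beat Ines directly.
Alice beat Kamil, but each of them lost to Ines. No two-step path.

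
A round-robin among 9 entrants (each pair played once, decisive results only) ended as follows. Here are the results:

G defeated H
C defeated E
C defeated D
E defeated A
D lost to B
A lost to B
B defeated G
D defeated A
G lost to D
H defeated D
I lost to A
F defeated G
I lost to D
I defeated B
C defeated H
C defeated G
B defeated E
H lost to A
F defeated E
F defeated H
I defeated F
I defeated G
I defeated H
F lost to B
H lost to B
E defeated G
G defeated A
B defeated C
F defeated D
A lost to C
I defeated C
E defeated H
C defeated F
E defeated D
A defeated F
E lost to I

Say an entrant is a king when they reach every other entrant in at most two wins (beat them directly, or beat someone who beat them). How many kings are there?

A reaches everyone (king).
B reaches everyone (king).
C cannot reach B in two steps.
D reaches everyone (king).
E cannot reach B, C in two steps.
F cannot reach B, C in two steps.
G cannot reach B, C, E in two steps.
H cannot reach B, C, E, F in two steps.
I reaches everyone (king).
Kings: A, B, D, I — 4.

4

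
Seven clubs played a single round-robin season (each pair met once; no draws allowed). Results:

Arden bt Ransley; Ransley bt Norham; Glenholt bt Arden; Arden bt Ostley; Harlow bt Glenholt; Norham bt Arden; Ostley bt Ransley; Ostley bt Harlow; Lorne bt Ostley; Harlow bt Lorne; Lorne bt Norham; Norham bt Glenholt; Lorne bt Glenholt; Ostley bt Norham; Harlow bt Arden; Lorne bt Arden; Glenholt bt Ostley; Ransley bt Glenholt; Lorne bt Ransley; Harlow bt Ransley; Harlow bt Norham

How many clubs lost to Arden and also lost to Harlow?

1

Arden beat: Ransley, Ostley.
Harlow beat: Norham, Ransley, Glenholt, Arden, Lorne.
Both beat: Ransley — 1.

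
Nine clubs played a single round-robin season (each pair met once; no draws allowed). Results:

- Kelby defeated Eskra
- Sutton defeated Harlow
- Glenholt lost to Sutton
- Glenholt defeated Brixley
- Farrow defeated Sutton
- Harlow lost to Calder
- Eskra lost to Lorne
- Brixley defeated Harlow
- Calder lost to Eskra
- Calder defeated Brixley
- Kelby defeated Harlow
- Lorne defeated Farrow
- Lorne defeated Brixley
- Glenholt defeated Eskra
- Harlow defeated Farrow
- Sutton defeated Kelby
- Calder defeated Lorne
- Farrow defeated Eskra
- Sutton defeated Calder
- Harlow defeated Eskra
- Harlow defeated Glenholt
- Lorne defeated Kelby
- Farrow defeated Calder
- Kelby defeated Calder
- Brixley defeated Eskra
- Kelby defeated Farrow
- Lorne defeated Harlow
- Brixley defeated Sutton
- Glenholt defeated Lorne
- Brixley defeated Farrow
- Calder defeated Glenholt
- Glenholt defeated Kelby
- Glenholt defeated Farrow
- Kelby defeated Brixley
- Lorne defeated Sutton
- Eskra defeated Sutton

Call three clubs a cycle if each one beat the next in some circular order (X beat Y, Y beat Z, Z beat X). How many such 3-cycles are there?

24

Win totals: Kelby 5, Calder 4, Sutton 4, Eskra 2, Farrow 3, Glenholt 5, Brixley 4, Harlow 3, Lorne 6.
A club with w wins dominates both others in C(w,2) triples; summing gives 10 + 6 + 6 + 1 + 3 + 10 + 6 + 3 + 15 = 60 transitive triples.
Total triples C(9,3) = 84, so cyclic triples = 84 − 60 = 24.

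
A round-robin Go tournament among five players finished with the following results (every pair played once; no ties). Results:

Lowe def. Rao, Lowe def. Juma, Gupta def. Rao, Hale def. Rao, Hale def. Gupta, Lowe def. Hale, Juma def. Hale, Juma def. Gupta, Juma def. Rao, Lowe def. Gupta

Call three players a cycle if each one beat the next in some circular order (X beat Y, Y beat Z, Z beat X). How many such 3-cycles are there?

0

Win totals: Lowe 4, Hale 2, Rao 0, Gupta 1, Juma 3.
A player with w wins dominates both others in C(w,2) triples; summing gives 6 + 1 + 0 + 0 + 3 = 10 transitive triples.
Total triples C(5,3) = 10, so cyclic triples = 10 − 10 = 0.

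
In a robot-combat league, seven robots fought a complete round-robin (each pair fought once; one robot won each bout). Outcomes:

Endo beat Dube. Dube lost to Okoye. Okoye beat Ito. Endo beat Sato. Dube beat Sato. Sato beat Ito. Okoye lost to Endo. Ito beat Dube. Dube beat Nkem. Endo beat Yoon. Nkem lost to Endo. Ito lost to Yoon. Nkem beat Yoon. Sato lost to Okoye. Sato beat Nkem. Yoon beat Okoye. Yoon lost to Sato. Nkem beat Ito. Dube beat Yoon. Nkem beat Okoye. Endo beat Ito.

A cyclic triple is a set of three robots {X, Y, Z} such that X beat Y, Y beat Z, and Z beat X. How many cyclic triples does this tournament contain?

7

Win totals: Yoon 2, Okoye 3, Sato 3, Dube 3, Ito 1, Endo 6, Nkem 3.
A robot with w wins dominates both others in C(w,2) triples; summing gives 1 + 3 + 3 + 3 + 0 + 15 + 3 = 28 transitive triples.
Total triples C(7,3) = 35, so cyclic triples = 35 − 28 = 7.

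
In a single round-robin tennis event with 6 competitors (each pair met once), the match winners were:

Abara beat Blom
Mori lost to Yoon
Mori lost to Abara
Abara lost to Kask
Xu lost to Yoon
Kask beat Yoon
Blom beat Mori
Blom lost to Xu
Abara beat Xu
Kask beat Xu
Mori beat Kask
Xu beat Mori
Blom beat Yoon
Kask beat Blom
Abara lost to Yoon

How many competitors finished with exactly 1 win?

1

Win totals: Kask 4, Yoon 3, Abara 3, Blom 2, Mori 1, Xu 2.
Exactly 1: Mori — 1 competitor.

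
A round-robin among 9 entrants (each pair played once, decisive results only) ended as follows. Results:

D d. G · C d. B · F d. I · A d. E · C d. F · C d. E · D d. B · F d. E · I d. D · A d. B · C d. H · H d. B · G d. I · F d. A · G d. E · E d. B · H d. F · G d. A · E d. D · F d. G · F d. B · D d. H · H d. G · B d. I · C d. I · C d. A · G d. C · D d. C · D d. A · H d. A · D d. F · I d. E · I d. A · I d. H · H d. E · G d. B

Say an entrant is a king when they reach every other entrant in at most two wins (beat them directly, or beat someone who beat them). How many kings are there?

A cannot reach C, F, G, H in two steps.
B cannot reach C, F, G in two steps.
C reaches everyone (king).
D reaches everyone (king).
E reaches everyone (king).
F reaches everyone (king).
G reaches everyone (king).
H reaches everyone (king).
I reaches everyone (king).
Kings: C, D, E, F, G, H, I — 7.

7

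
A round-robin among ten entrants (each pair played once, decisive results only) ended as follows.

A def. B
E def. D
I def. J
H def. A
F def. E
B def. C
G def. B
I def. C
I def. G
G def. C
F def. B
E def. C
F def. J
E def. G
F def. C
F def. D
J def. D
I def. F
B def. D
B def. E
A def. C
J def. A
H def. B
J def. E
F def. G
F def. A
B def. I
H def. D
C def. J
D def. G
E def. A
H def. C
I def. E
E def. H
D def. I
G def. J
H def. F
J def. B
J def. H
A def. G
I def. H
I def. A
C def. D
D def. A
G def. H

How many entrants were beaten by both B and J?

B beat: C, D, E, I.
J beat: A, B, D, E, H.
Both beat: D, E — 2.

2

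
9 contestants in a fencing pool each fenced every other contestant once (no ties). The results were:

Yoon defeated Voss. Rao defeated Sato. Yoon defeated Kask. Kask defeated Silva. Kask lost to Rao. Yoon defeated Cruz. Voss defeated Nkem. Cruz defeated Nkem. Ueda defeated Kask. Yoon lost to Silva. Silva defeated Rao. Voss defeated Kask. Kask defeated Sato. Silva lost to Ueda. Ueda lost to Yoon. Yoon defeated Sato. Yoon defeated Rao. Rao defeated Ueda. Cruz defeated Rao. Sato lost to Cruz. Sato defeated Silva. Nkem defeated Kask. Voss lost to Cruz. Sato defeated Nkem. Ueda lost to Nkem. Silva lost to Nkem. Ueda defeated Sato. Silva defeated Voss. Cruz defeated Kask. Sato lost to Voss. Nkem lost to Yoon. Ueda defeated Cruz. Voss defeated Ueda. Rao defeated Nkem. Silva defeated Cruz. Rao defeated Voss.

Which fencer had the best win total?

Yoon

Win totals: Silva 4, Ueda 4, Nkem 3, Voss 4, Cruz 5, Sato 2, Yoon 7, Rao 5, Kask 2.
Yoon leads with 7 wins (next highest: 5).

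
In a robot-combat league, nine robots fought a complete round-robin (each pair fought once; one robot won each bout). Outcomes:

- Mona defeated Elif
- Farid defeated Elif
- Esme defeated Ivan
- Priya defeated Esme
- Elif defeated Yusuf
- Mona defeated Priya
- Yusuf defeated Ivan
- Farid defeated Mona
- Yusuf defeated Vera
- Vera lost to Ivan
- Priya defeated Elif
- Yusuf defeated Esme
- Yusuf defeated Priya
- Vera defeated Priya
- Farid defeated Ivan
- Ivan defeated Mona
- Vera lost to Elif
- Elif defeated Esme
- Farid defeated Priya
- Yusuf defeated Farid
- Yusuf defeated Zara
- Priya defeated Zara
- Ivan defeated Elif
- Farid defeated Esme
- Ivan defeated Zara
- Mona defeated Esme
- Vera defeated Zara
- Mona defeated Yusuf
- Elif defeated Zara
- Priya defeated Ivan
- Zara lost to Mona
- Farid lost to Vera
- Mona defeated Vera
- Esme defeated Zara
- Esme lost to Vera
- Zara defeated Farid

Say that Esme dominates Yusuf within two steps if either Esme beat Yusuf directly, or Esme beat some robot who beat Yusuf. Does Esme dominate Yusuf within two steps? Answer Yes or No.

No

Esme did not beat Yusuf directly.
Esme beat Ivan, Zara, but each of them lost to Yusuf. No two-step path.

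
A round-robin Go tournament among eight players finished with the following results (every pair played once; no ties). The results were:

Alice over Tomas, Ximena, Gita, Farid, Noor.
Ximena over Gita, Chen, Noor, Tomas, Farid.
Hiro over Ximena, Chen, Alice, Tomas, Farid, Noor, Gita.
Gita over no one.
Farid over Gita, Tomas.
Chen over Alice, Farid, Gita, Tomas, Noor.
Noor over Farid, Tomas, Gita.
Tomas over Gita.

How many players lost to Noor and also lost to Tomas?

Noor beat: Tomas, Gita, Farid.
Tomas beat: Gita.
Both beat: Gita — 1.

1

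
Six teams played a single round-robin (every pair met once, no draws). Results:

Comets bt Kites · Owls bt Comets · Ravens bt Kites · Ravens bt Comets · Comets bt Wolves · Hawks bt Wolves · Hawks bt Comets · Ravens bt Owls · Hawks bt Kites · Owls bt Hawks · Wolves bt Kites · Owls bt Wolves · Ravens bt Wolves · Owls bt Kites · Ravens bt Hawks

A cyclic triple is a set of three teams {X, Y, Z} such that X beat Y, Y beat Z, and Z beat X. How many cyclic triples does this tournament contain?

Win totals: Owls 4, Kites 0, Comets 2, Wolves 1, Ravens 5, Hawks 3.
A team with w wins dominates both others in C(w,2) triples; summing gives 6 + 0 + 1 + 0 + 10 + 3 = 20 transitive triples.
Total triples C(6,3) = 20, so cyclic triples = 20 − 20 = 0.

0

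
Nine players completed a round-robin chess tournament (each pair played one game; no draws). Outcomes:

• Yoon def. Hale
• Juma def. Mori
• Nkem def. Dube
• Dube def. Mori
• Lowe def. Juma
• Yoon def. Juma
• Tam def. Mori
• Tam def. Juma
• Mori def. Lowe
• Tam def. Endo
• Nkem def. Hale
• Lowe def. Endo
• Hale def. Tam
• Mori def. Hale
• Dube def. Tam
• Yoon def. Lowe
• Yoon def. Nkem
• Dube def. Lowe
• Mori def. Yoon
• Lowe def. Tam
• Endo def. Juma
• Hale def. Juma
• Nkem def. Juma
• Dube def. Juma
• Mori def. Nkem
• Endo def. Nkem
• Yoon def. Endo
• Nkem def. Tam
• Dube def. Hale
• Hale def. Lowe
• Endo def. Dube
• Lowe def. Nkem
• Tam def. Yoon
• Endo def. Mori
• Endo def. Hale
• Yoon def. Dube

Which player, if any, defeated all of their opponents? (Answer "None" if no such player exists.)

Highest win total is Yoon with 6 (out of 8 possible).
Yoon lost to Tam, Mori, so no player went undefeated.

None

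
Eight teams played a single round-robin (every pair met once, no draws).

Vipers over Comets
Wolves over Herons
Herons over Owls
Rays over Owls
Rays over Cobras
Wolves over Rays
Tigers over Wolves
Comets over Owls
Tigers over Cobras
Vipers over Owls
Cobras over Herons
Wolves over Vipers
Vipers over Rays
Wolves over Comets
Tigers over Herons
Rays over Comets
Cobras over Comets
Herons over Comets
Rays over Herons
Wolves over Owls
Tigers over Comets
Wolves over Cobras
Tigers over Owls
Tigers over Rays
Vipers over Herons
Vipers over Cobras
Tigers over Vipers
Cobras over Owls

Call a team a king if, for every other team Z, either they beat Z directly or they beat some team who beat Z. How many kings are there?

1

Rays cannot reach Vipers, Tigers, Wolves in two steps.
Cobras cannot reach Rays, Vipers, Tigers, Wolves in two steps.
Vipers cannot reach Tigers, Wolves in two steps.
Comets cannot reach Rays, Cobras, Vipers, Herons, Tigers, Wolves in two steps.
Herons cannot reach Rays, Cobras, Vipers, Tigers, Wolves in two steps.
Owls cannot reach Rays, Cobras, Vipers, Comets, Herons, Tigers, Wolves in two steps.
Tigers reaches everyone (king).
Wolves cannot reach Tigers in two steps.
Kings: Tigers — 1.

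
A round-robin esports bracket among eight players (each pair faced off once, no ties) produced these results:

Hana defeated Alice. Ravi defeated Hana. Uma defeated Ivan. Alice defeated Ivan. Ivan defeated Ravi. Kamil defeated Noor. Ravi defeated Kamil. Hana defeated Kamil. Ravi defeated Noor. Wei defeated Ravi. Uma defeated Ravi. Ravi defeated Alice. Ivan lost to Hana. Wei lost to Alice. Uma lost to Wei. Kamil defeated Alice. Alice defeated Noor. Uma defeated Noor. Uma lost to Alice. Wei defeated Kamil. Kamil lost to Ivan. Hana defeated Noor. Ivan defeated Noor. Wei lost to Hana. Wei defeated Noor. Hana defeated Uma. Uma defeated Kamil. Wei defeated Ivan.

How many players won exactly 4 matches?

3

Win totals: Hana 6, Alice 4, Noor 0, Wei 5, Ravi 4, Kamil 2, Ivan 3, Uma 4.
Exactly 4: Alice, Ravi, Uma — 3 players.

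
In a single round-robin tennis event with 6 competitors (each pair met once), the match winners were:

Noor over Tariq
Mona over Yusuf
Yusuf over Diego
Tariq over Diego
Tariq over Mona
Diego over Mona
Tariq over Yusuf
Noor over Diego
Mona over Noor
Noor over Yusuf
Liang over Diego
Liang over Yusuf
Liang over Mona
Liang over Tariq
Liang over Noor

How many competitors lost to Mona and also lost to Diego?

0

Mona beat: Yusuf, Noor.
Diego beat: Mona.
No one was beaten by both.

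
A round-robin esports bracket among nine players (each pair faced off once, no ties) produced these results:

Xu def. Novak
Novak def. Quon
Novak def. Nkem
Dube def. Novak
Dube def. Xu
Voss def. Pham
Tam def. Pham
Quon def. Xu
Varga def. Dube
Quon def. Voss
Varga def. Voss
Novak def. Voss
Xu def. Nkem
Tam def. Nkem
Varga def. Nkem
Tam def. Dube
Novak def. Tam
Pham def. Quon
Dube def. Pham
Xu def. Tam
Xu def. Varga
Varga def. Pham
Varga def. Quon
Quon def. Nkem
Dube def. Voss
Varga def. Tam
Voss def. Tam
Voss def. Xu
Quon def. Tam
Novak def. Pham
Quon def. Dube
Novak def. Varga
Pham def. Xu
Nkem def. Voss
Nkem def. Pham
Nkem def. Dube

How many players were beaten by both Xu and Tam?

1

Xu beat: Tam, Nkem, Novak, Varga.
Tam beat: Pham, Nkem, Dube.
Both beat: Nkem — 1.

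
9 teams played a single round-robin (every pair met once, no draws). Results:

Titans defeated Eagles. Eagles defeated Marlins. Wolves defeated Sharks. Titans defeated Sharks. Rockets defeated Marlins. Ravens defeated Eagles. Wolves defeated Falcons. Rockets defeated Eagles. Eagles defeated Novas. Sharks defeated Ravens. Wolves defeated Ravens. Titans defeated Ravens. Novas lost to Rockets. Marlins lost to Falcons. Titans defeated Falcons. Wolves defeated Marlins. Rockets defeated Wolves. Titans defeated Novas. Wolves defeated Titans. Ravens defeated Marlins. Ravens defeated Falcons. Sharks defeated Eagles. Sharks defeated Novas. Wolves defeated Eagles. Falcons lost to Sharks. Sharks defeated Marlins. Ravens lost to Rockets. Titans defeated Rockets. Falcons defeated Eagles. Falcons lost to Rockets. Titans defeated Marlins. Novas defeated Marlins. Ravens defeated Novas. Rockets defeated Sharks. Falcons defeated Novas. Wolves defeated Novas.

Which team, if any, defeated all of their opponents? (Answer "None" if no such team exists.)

None

Highest win total is Wolves with 7 (out of 8 possible).
Wolves lost to Rockets, so no team went undefeated.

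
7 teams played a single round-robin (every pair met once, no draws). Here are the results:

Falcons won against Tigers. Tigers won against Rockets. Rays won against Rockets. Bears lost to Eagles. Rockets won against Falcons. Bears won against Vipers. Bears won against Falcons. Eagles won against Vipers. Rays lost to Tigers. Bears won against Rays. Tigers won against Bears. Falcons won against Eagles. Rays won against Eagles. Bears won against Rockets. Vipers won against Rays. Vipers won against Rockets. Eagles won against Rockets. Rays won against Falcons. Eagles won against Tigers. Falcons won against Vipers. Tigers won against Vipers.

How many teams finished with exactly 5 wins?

Win totals: Falcons 3, Rays 3, Tigers 4, Bears 4, Rockets 1, Eagles 4, Vipers 2.
No team has exactly 5 wins.

0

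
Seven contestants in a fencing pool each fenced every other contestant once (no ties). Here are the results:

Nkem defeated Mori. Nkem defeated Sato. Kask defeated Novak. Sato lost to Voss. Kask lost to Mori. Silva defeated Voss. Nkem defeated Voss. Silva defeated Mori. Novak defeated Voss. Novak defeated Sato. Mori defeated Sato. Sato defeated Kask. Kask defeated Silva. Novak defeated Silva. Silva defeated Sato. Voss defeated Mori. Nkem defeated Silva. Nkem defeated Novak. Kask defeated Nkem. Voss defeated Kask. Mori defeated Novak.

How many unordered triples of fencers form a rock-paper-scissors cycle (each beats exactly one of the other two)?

10

Win totals: Silva 3, Nkem 5, Kask 3, Novak 3, Mori 3, Sato 1, Voss 3.
A fencer with w wins dominates both others in C(w,2) triples; summing gives 3 + 10 + 3 + 3 + 3 + 0 + 3 = 25 transitive triples.
Total triples C(7,3) = 35, so cyclic triples = 35 − 25 = 10.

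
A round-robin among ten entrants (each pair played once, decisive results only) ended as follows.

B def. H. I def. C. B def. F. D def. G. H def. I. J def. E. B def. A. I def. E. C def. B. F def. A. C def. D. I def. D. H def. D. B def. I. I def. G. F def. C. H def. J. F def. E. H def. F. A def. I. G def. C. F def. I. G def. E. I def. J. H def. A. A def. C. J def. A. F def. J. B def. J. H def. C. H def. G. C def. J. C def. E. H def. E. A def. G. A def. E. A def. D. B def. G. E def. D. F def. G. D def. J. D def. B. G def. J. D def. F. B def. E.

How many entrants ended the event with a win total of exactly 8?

Win totals: A 5, B 7, C 4, D 4, E 1, F 6, G 3, H 8, I 5, J 2.
Exactly 8: H — 1 entrant.

1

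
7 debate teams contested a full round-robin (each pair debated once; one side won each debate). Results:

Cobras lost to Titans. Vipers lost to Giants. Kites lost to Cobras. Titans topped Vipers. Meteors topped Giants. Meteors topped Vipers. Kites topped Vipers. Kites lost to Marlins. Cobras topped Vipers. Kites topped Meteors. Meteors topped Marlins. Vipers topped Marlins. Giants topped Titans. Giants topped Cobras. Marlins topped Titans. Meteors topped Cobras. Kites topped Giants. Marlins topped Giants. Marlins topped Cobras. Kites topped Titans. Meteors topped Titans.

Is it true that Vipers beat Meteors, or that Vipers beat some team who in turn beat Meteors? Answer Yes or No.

No

Vipers did not beat Meteors directly.
Vipers beat Marlins, but each of them lost to Meteors. No two-step path.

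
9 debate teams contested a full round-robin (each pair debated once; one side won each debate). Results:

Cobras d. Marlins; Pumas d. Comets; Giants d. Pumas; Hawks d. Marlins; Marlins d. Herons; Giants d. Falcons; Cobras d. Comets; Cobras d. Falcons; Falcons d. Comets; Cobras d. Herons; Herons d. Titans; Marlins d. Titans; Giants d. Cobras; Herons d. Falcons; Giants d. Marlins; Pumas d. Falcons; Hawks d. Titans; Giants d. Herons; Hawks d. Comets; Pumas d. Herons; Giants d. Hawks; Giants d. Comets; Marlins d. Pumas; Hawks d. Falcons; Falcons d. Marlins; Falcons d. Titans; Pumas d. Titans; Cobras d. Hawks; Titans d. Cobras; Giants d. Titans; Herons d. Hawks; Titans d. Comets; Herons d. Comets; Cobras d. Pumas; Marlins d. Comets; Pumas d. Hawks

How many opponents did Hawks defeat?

4

Hawks' results: beat Marlins, Titans, Comets, Falcons; lost to Pumas, Herons, Giants, Cobras.
That is 4 wins.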